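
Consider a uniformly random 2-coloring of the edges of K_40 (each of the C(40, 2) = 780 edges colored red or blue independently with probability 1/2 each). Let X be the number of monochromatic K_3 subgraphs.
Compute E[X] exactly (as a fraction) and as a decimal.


Let X = Σ_S X_S over the C(40, 3) = 9880 subsets S of size 3, where X_S = 1 if the K_3 on S is monochromatic.
For a fixed S, the K_3 on S has C(3, 2) = 3 edges. P[all 3 edges red] = (1/2)^3, and likewise for blue, so P[monochromatic] = 2·(1/2)^3 = 2^{1 − 3} = 1/4.
By linearity: E[X] = C(40, 3) · 2^{1 − 3} = 9880 · 1/4 = 2470.
Numerically: E[X] ≈ 2470.000000.

E[X] = C(40,3)·2^(1−C(3,2)) = 2470 ≈ 2470.000000.


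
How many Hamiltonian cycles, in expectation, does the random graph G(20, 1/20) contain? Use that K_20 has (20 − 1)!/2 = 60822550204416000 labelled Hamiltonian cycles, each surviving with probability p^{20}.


K_20 has (20 − 1)!/2 = 60822550204416000 labelled Hamiltonian cycles.
For each such Hamiltonian cycle H, let X_H = 1 if all 20 edges of H are present in G. Then P[X_H = 1] = p^{20} = (1/20)^{20} = 1/104857600000000000000000000.
Summing the indicators: E[X] = Σ_H E[X_H] = 60822550204416000 · p^{20} = 60822550204416000 · 1/104857600000000000000000000 = 14849255421/25600000000000000000.
Numerically: E[X] ≈ 5.80049e-10.

E[X] = 60822550204416000 · (1/20)^{20} = 14849255421/25600000000000000000 ≈ 5.80049e-10.


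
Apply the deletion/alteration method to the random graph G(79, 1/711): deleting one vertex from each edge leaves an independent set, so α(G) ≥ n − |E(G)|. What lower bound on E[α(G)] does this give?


E[|E(G)|] = C(79, 2)·p = 3081 · (1/711) = 13/3.
E[α(G)] ≥ n − E[|E(G)|] = 79 − 13/3 = 224/3.
Numerically: ≈ 74.6667.
(This is only a lower bound; the true E[α(G)] may be larger.)

E[α(G)] ≥ 224/3 ≈ 74.6667.


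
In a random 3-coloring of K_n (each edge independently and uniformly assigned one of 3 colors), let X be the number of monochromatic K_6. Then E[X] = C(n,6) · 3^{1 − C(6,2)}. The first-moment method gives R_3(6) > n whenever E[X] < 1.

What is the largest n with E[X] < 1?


We need C(n, 6) · 3^{1 − 15} < 1, i.e. C(n, 6) < 3^{15 − 1} = 4782969.
Check values of n near the boundary:
  n = 39: C(39, 6) = 3262623; 3262623 < 4782969? YES
  n = 40: C(40, 6) = 3838380; 3838380 < 4782969? YES
  n = 41: C(41, 6) = 4496388; 4496388 < 4782969? YES
  n = 42: C(42, 6) = 5245786; 5245786 < 4782969? NO
  n = 43: C(43, 6) = 6096454; 6096454 < 4782969? NO
The largest n with C(n, 6) < 4782969 is n = 41 (where E[X] = 1498796/1594323 ≈ 0.9401). Hence R_3(6) > 41, i.e. R_3(6) ≥ 42.

Largest n = 41; hence R_3(6) > 41.


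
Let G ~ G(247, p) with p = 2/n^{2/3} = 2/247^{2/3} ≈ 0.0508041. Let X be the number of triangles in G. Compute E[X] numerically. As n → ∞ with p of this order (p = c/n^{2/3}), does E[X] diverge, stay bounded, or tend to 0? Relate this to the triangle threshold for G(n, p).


Number of potential triangles: C(247, 3) = 2481115.
Each occurs with probability p³ ≈ (0.0508041)³ ≈ 1.31128194e-04.
By linearity: E[X] = C(247, 3)·p³ ≈ 2481115 · 1.31128194e-04 ≈ 325.344130.
Since α = 2/3 < 1, p = c/n^{2/3} ≫ 1/n is above the triangle threshold p ~ 1/n. Asymptotically E[X] ~ (c³/6)·n^{3(1−α)} = (2³/6)·n^{1} → ∞; triangles are abundant w.h.p.

E[X] ≈ 325.344130; in regime p = Θ(1/n^{2/3}) E[X] diverges (above the triangle threshold p ~ 1/n).


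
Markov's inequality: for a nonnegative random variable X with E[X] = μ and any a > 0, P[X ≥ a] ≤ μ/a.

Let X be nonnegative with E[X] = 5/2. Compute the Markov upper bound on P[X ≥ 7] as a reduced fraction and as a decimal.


μ = E[X] = 5/2, a = 7.
Markov: P[X ≥ 7] ≤ μ/a = (5/2)/7 = 5/14.
Numerically: ≈ 0.3571.
(Since a = 7 > μ = 2.5000, the bound 5/14 is < 1 and informative.)

P[X ≥ 7] ≤ 5/14 ≈ 0.3571.


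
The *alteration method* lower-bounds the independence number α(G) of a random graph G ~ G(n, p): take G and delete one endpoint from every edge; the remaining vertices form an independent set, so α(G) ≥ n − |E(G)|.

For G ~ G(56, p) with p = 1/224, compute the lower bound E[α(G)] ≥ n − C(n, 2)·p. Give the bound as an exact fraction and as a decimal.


E[|E(G)|] = C(56, 2)·p = 1540 · (1/224) = 55/8.
E[α(G)] ≥ n − E[|E(G)|] = 56 − 55/8 = 393/8.
Numerically: ≈ 49.125000.
(This is only a lower bound; the true E[α(G)] may be larger.)

E[α(G)] ≥ 393/8 ≈ 49.125000.


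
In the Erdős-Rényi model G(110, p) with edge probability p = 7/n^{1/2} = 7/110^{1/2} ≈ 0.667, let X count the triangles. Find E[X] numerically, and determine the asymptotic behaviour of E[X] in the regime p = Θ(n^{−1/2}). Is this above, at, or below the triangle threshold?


Number of potential triangles: C(110, 3) = 215820.
Each occurs with probability p³ ≈ (0.667)³ ≈ 2.97307e-01.
By linearity: E[X] = C(110, 3)·p³ ≈ 215820 · 2.97307e-01 ≈ 64164.790.
Since α = 1/2 < 1, p = c/n^{1/2} ≫ 1/n is above the triangle threshold p ~ 1/n. Asymptotically E[X] ~ (c³/6)·n^{3(1−α)} = (7³/6)·n^{1.5} → ∞; triangles are abundant w.h.p.

E[X] ≈ 64164.790; in regime p = Θ(1/n^{1/2}) E[X] diverges (above the triangle threshold p ~ 1/n).


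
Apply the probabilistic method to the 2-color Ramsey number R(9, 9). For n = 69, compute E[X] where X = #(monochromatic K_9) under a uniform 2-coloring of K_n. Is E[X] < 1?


E[X] = C(69, 9) · 2^{1 − 36} = 56672074888 · 2^{−35} = 56672074888/34359738368.
As a reduced fraction: E[X] = 7084009361/4294967296 ≈ 1.649374.
Is E[X] < 1? NO.
Since E[X] ≥ 1, the first-moment bound is inconclusive at n = 69; it does NOT by itself certify R(9, 9) > 69.

E[X] = 7084009361/4294967296 ≈ 1.649374; E[X] ≥ 1; first-moment method inconclusive here.


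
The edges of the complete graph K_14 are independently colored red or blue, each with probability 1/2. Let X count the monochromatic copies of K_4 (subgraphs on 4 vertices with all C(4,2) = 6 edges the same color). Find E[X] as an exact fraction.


Let X = Σ_S X_S over the C(14, 4) = 1001 subsets S of size 4, where X_S = 1 if the K_4 on S is monochromatic.
For a fixed S, the K_4 on S has C(4, 2) = 6 edges. P[all 6 edges red] = (1/2)^6, and likewise for blue, so P[monochromatic] = 2·(1/2)^6 = 2^{1 − 6} = 1/32.
By linearity of expectation: E[X] = C(14, 4) · 2^{1 − 6} = 1001 · 1/32 = 1001/32.
Numerically: E[X] ≈ 31.28125.

E[X] = C(14,4)·2^(1−C(4,2)) = 1001/32 ≈ 31.28125.


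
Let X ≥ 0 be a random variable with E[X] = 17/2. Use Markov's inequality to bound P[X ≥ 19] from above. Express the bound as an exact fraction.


μ = E[X] = 17/2, a = 19.
Markov: P[X ≥ 19] ≤ μ/a = (17/2)/19 = 17/38.
Numerically: ≈ 0.44737.
(Since a = 19 > μ = 8.50000, the bound 17/38 is < 1 and informative.)

P[X ≥ 19] ≤ 17/38 ≈ 0.44737.


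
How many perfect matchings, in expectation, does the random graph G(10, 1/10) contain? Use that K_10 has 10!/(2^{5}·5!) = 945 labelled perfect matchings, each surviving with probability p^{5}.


K_10 has 10!/(2^{5}·5!) = 945 labelled perfect matchings.
For each such perfect matching H, let X_H = 1 if all 5 edges of H are present in G. Then P[X_H = 1] = p^{5} = (1/10)^{5} = 1/100000.
By linearity of expectation: E[X] = Σ_H E[X_H] = 945 · p^{5} = 945 · 1/100000 = 189/20000.
Numerically: E[X] ≈ 0.00945.

E[X] = 945 · (1/10)^{5} = 189/20000 ≈ 0.00945.


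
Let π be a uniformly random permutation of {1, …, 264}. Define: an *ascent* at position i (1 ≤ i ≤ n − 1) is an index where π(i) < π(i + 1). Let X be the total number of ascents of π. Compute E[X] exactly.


Write X = Σ X_I over i = 1, …, 263, with X_I the indicator of one ascent.
There are 263 indicators.
For each fixed i, the pair (π(i), π(i+1)) is a uniformly random ordered pair of distinct values from {1, …, 264}; by symmetry P[π(i) < π(i+1)] = 1/2.
By linearity: E[X] = 263 · (1/2) = (264 − 1) · (1/2) = 263/2 ≈ 131.5000.

E[X] = 263/2 = 131.5000.


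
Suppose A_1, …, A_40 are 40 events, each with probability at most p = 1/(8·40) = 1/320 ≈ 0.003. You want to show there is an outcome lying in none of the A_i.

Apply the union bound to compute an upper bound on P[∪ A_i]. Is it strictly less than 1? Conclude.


Union bound: P[∪_{i=1}^{40} A_i] ≤ Σ_i P[A_i] ≤ 40·p = 40·(1/320) = 1/8.
Numerically: 1/8 ≈ 0.125.
Is 1/8 < 1? YES.
Since P[∪ A_i] ≤ 1/8 < 1, the complement has P[∩ A_i^c] ≥ 1 − 1/8 = 7/8 > 0, so some outcome avoids every A_i.

40·p = 1/8 ≈ 0.125; existence CERTIFIED by the union bound.


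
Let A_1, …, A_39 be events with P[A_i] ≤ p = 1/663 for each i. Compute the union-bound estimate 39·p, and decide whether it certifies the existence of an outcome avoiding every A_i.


Union bound: P[∪_{i=1}^{39} A_i] ≤ Σ_i P[A_i] ≤ 39·p = 39·(1/663) = 1/17.
Numerically: 1/17 ≈ 0.0588.
Is 1/17 < 1? YES.
Since P[∪ A_i] ≤ 1/17 < 1, the complement has P[∩ A_i^c] ≥ 1 − 1/17 = 16/17 > 0, so some outcome avoids every A_i.

39·p = 1/17 ≈ 0.0588; existence CERTIFIED by the union bound.


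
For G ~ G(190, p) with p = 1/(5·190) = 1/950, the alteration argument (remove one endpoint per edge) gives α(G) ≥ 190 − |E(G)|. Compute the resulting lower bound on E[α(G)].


E[|E(G)|] = C(190, 2)·p = 17955 · (1/950) = 189/10.
E[α(G)] ≥ n − E[|E(G)|] = 190 − 189/10 = 1711/10.
Numerically: ≈ 171.100.
(This is only a lower bound; the true E[α(G)] may be larger.)

E[α(G)] ≥ 1711/10 ≈ 171.100.


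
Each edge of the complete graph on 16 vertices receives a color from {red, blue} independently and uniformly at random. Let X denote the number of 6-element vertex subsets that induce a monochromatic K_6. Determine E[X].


Let X = Σ_S X_S over the C(16, 6) = 8008 subsets S of size 6, where X_S = 1 if the K_6 on S is monochromatic.
For a fixed S, the K_6 on S has C(6, 2) = 15 edges. P[all 15 edges red] = (1/2)^15, and likewise for blue, so P[monochromatic] = 2·(1/2)^15 = 2^{1 − 15} = 1/16384.
By linearity: E[X] = C(16, 6) · 2^{1 − 15} = 8008 · 1/16384 = 1001/2048.
Numerically: E[X] ≈ 0.488770.

E[X] = C(16,6)·2^(1−C(6,2)) = 1001/2048 ≈ 0.488770.


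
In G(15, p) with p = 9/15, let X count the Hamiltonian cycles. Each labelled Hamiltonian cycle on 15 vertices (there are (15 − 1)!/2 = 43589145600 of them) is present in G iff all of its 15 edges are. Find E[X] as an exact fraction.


K_15 has (15 − 1)!/2 = 43589145600 labelled Hamiltonian cycles.
For each such Hamiltonian cycle H, let X_H = 1 if all 15 edges of H are present in G. Then P[X_H = 1] = p^{15} = (3/5)^{15} = 14348907/30517578125.
Summing the indicators: E[X] = Σ_H E[X_H] = 43589145600 · p^{15} = 43589145600 · 14348907/30517578125 = 25018263856954368/1220703125.
Numerically: E[X] ≈ 2.0495e+07.

E[X] = 43589145600 · (3/5)^{15} = 25018263856954368/1220703125 ≈ 2.0495e+07.


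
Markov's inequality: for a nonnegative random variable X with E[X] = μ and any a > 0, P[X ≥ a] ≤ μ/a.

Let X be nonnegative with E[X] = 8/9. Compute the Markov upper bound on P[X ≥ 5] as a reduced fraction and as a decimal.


μ = E[X] = 8/9, a = 5.
Markov: P[X ≥ 5] ≤ μ/a = (8/9)/5 = 8/45.
Numerically: ≈ 0.177778.
(Since a = 5 > μ = 0.888889, the bound 8/45 is < 1 and informative.)

P[X ≥ 5] ≤ 8/45 ≈ 0.177778.


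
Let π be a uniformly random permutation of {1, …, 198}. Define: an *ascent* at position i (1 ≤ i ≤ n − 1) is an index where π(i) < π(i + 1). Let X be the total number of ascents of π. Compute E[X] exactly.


Write X = Σ X_I over i = 1, …, 197, with X_I the indicator of one ascent.
There are 197 indicators.
For each fixed i, the pair (π(i), π(i+1)) is a uniformly random ordered pair of distinct values from {1, …, 198}; by symmetry P[π(i) < π(i+1)] = 1/2.
By linearity: E[X] = 197 · (1/2) = (198 − 1) · (1/2) = 197/2 ≈ 98.500.

E[X] = 197/2 = 98.500.


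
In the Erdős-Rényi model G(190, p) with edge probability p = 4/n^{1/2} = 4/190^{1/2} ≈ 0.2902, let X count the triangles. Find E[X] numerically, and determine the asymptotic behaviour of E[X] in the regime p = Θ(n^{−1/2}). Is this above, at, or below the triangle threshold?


Number of potential triangles: C(190, 3) = 1125180.
Each occurs with probability p³ ≈ (0.2902)³ ≈ 2.443709e-02.
By linearity: E[X] = C(190, 3)·p³ ≈ 1125180 · 2.443709e-02 ≈ 27496.1303.
Since α = 1/2 < 1, p = c/n^{1/2} ≫ 1/n is above the triangle threshold p ~ 1/n. Asymptotically E[X] ~ (c³/6)·n^{3(1−α)} = (4³/6)·n^{1.5} → ∞; triangles are abundant w.h.p.

E[X] ≈ 27496.1303; in regime p = Θ(1/n^{1/2}) E[X] diverges (above the triangle threshold p ~ 1/n).


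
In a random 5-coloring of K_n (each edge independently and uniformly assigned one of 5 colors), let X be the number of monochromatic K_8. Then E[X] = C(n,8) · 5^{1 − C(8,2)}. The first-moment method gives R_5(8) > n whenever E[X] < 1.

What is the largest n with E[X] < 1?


We need C(n, 8) · 5^{1 − 28} < 1, i.e. C(n, 8) < 5^{28 − 1} = 7450580596923828125.
Check values of n near the boundary:
  n = 860: C(860, 8) = 7182671140665308145; 7182671140665308145 < 7450580596923828125? YES
  n = 861: C(861, 8) = 7250034996615275865; 7250034996615275865 < 7450580596923828125? YES
  n = 862: C(862, 8) = 7317951015318931845; 7317951015318931845 < 7450580596923828125? YES
  n = 863: C(863, 8) = 7386423071602617757; 7386423071602617757 < 7450580596923828125? YES
  n = 864: C(864, 8) = 7455455062926006708; 7455455062926006708 < 7450580596923828125? NO
The largest n with C(n, 8) < 7450580596923828125 is n = 863 (where E[X] = 7386423071602617757/7450580596923828125 ≈ 0.99139). Hence R_5(8) > 863, i.e. R_5(8) ≥ 864.

Largest n = 863; hence R_5(8) > 863.


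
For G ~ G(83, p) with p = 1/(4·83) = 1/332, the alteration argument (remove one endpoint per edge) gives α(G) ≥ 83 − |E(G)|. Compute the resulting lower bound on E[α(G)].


E[|E(G)|] = C(83, 2)·p = 3403 · (1/332) = 41/4.
E[α(G)] ≥ n − E[|E(G)|] = 83 − 41/4 = 291/4.
Numerically: ≈ 72.750000.
(This is only a lower bound; the true E[α(G)] may be larger.)

E[α(G)] ≥ 291/4 ≈ 72.750000.


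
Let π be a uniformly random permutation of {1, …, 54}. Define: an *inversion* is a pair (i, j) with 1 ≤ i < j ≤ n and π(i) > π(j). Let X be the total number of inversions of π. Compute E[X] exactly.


Write X = Σ X_I over the C(54, 2) = 1431 pairs i < j, with X_I the indicator of one inversion.
There are 1431 indicators.
For each fixed pair i < j, the values π(i) and π(j) are two distinct elements of {1, …, 54} in uniformly random order; by symmetry P[π(i) > π(j)] = 1/2.
By linearity: E[X] = 1431 · (1/2) = C(54, 2) · (1/2) = 1431/2 = 1431/2 ≈ 715.500000.

E[X] = 1431/2 = 715.500000.


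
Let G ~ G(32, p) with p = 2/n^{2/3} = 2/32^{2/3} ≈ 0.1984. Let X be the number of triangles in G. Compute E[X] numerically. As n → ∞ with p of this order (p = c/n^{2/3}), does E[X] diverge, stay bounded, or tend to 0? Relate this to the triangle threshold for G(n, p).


Number of potential triangles: C(32, 3) = 4960.
Each occurs with probability p³ ≈ (0.1984)³ ≈ 7.812500e-03.
By linearity: E[X] = C(32, 3)·p³ ≈ 4960 · 7.812500e-03 ≈ 38.7500.
Since α = 2/3 < 1, p = c/n^{2/3} ≫ 1/n is above the triangle threshold p ~ 1/n. Asymptotically E[X] ~ (c³/6)·n^{3(1−α)} = (2³/6)·n^{1} → ∞; triangles are abundant w.h.p.

E[X] ≈ 38.7500; in regime p = Θ(1/n^{2/3}) E[X] diverges (above the triangle threshold p ~ 1/n).


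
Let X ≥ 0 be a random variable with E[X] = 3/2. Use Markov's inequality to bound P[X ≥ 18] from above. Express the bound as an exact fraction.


μ = E[X] = 3/2, a = 18.
Markov: P[X ≥ 18] ≤ μ/a = (3/2)/18 = 1/12.
Numerically: ≈ 0.083333.
(Since a = 18 > μ = 1.500000, the bound 1/12 is < 1 and informative.)

P[X ≥ 18] ≤ 1/12 ≈ 0.083333.


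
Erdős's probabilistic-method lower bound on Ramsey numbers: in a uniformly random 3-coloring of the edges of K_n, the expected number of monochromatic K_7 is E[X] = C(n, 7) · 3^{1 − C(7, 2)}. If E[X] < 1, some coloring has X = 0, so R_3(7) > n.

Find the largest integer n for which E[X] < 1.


We need C(n, 7) · 3^{1 − 21} < 1, i.e. C(n, 7) < 3^{21 − 1} = 3486784401.
Check values of n near the boundary:
  n = 79: C(79, 7) = 2898753715; 2898753715 < 3486784401? YES
  n = 80: C(80, 7) = 3176716400; 3176716400 < 3486784401? YES
  n = 81: C(81, 7) = 3477216600; 3477216600 < 3486784401? YES
  n = 82: C(82, 7) = 3801756816; 3801756816 < 3486784401? NO
The largest n with C(n, 7) < 3486784401 is n = 81 (where E[X] = 42928600/43046721 ≈ 0.997256). Hence R_3(7) > 81, i.e. R_3(7) ≥ 82.

Largest n = 81; hence R_3(7) > 81.


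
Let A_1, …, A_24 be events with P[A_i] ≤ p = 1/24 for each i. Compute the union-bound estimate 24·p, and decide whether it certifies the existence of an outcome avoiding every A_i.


Union bound: P[∪_{i=1}^{24} A_i] ≤ Σ_i P[A_i] ≤ 24·p = 24·(1/24) = 1.
Numerically: 1 ≈ 1.000000.
Is 1 < 1? NO.
Since the bound 1 is ≥ 1, the union bound is uninformative here; it does NOT by itself certify existence.

24·p = 1 ≈ 1.000000; existence NOT certified by the union bound.


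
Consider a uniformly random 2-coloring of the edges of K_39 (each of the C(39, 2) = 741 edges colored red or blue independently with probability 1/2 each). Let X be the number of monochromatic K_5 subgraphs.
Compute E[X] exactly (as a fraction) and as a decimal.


Let X = Σ_S X_S over the C(39, 5) = 575757 subsets S of size 5, where X_S = 1 if the K_5 on S is monochromatic.
For a fixed S, the K_5 on S has C(5, 2) = 10 edges. P[all 10 edges red] = (1/2)^10, and likewise for blue, so P[monochromatic] = 2·(1/2)^10 = 2^{1 − 10} = 1/512.
Summing: E[X] = C(39, 5) · 2^{1 − 10} = 575757 · 1/512 = 575757/512.
Numerically: E[X] ≈ 1124.5254.

E[X] = C(39,5)·2^(1−C(5,2)) = 575757/512 ≈ 1124.5254.


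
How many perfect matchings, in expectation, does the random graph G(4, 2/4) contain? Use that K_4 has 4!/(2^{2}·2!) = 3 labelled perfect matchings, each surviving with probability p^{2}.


K_4 has 4!/(2^{2}·2!) = 3 labelled perfect matchings.
For each such perfect matching H, let X_H = 1 if all 2 edges of H are present in G. Then P[X_H = 1] = p^{2} = (1/2)^{2} = 1/4.
By linearity: E[X] = Σ_H E[X_H] = 3 · p^{2} = 3 · 1/4 = 3/4.
Numerically: E[X] ≈ 0.75.

E[X] = 3 · (1/2)^{2} = 3/4 ≈ 0.75.


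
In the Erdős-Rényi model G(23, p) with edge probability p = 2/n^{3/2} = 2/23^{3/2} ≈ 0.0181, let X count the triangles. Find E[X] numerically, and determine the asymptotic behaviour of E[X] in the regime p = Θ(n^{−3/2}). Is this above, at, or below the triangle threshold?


Number of potential triangles: C(23, 3) = 1771.
Each occurs with probability p³ ≈ (0.0181)³ ≈ 5.96094e-06.
By linearity: E[X] = C(23, 3)·p³ ≈ 1771 · 5.96094e-06 ≈ 0.011.
Since α = 3/2 > 1, p = c/n^{3/2} = o(1/n) is below the triangle threshold p ~ 1/n. Asymptotically E[X] ~ (c³/6)·n^{3(1−α)} = (2³/6)·n^{-1.5} → 0, so by Markov's inequality G has no triangles w.h.p.

E[X] ≈ 0.011; in regime p = Θ(1/n^{3/2}) E[X] tends to 0 (below the triangle threshold p ~ 1/n).


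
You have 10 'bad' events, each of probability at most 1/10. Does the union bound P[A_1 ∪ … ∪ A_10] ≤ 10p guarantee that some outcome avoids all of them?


Union bound: P[∪_{i=1}^{10} A_i] ≤ Σ_i P[A_i] ≤ 10·p = 10·(1/10) = 1.
Numerically: 1 ≈ 1.000000.
Is 1 < 1? NO.
Since the bound 1 is ≥ 1, the union bound is uninformative here; it does NOT by itself certify existence.

10·p = 1 ≈ 1.000000; existence NOT certified by the union bound.


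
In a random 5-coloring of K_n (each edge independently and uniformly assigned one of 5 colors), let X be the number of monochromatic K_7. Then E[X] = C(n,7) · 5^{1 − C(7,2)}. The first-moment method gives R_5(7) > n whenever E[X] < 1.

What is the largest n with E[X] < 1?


We need C(n, 7) · 5^{1 − 21} < 1, i.e. C(n, 7) < 5^{21 − 1} = 95367431640625.
Check values of n near the boundary:
  n = 335: C(335, 7) = 88202498238195; 88202498238195 < 95367431640625? YES
  n = 336: C(336, 7) = 90079147136880; 90079147136880 < 95367431640625? YES
  n = 337: C(337, 7) = 91989916924632; 91989916924632 < 95367431640625? YES
  n = 338: C(338, 7) = 93935323022736; 93935323022736 < 95367431640625? YES
  n = 339: C(339, 7) = 95915887062372; 95915887062372 < 95367431640625? NO
  n = 340: C(340, 7) = 97932136940560; 97932136940560 < 95367431640625? NO
  n = 341: C(341, 7) = 99984606876440; 99984606876440 < 95367431640625? NO
The largest n with C(n, 7) < 95367431640625 is n = 338 (where E[X] = 93935323022736/95367431640625 ≈ 0.98498). Hence R_5(7) > 338, i.e. R_5(7) ≥ 339.

Largest n = 338; hence R_5(7) > 338.


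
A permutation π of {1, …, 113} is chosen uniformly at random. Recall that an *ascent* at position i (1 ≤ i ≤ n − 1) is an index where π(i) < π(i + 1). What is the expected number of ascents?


Write X = Σ X_I over i = 1, …, 112, with X_I the indicator of one ascent.
There are 112 indicators.
For each fixed i, the pair (π(i), π(i+1)) is a uniformly random ordered pair of distinct values from {1, …, 113}; by symmetry P[π(i) < π(i+1)] = 1/2.
By linearity: E[X] = 112 · (1/2) = (113 − 1) · (1/2) = 56 ≈ 56.000.

E[X] = 56 = 56.000.


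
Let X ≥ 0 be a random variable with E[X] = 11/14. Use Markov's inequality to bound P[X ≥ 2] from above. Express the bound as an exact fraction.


μ = E[X] = 11/14, a = 2.
Markov: P[X ≥ 2] ≤ μ/a = (11/14)/2 = 11/28.
Numerically: ≈ 0.39286.
(Since a = 2 > μ = 0.78571, the bound 11/28 is < 1 and informative.)

P[X ≥ 2] ≤ 11/28 ≈ 0.39286.


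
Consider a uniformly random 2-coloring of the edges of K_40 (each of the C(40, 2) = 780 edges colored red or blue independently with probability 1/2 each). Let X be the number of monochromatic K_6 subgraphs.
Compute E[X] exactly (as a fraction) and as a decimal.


Let X = Σ_S X_S over the C(40, 6) = 3838380 subsets S of size 6, where X_S = 1 if the K_6 on S is monochromatic.
For a fixed S, the K_6 on S has C(6, 2) = 15 edges. P[all 15 edges red] = (1/2)^15, and likewise for blue, so P[monochromatic] = 2·(1/2)^15 = 2^{1 − 15} = 1/16384.
By linearity: E[X] = C(40, 6) · 2^{1 − 15} = 3838380 · 1/16384 = 959595/4096.
Numerically: E[X] ≈ 234.2761.

E[X] = C(40,6)·2^(1−C(6,2)) = 959595/4096 ≈ 234.2761.


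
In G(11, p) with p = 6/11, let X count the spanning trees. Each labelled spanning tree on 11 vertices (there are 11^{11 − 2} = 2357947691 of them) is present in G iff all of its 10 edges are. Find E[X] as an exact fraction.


K_11 has 11^{11 − 2} = 2357947691 labelled spanning trees.
For each such spanning tree H, let X_H = 1 if all 10 edges of H are present in G. Then P[X_H = 1] = p^{10} = (6/11)^{10} = 60466176/25937424601.
By linearity: E[X] = Σ_H E[X_H] = 2357947691 · p^{10} = 2357947691 · 60466176/25937424601 = 60466176/11.
Numerically: E[X] ≈ 5.4969e+06.

E[X] = 2357947691 · (6/11)^{10} = 60466176/11 ≈ 5.4969e+06.


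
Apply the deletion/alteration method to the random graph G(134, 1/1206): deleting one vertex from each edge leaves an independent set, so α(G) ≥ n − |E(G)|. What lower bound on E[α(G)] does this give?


E[|E(G)|] = C(134, 2)·p = 8911 · (1/1206) = 133/18.
E[α(G)] ≥ n − E[|E(G)|] = 134 − 133/18 = 2279/18.
Numerically: ≈ 126.611.
(This is only a lower bound; the true E[α(G)] may be larger.)

E[α(G)] ≥ 2279/18 ≈ 126.611.


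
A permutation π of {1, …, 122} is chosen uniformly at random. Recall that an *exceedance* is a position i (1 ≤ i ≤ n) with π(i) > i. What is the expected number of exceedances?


Write X = Σ_{i=1}^{122} X_i, where X_i = 1_{π(i) > i}.
For each fixed i, π(i) is uniform over {1, …, 122} (marginal of a uniform permutation), so P[π(i) > i] = (n − i)/n. Summing: Σ_{i=1}^{122} (n − i)/n = (0 + 1 + … + 121)/122 = 122(122 − 1)/(2·122) = (122 − 1)/2.
Hence E[X] = Σ_{i=1}^{122} (122 − i)/122 = 121/2 ≈ 60.50000.

E[X] = 121/2 = 60.50000.


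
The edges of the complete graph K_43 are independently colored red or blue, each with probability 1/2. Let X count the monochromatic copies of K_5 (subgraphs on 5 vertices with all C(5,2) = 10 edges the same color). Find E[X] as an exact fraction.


Let X = Σ_S X_S over the C(43, 5) = 962598 subsets S of size 5, where X_S = 1 if the K_5 on S is monochromatic.
For a fixed S, the K_5 on S has C(5, 2) = 10 edges. P[all 10 edges red] = (1/2)^10, and likewise for blue, so P[monochromatic] = 2·(1/2)^10 = 2^{1 − 10} = 1/512.
Summing: E[X] = C(43, 5) · 2^{1 − 10} = 962598 · 1/512 = 481299/256.
Numerically: E[X] ≈ 1880.074219.

E[X] = C(43,5)·2^(1−C(5,2)) = 481299/256 ≈ 1880.074219.


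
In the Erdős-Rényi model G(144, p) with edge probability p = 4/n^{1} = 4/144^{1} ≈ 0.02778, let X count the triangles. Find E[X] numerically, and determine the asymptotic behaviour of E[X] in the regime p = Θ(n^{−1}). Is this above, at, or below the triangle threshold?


Number of potential triangles: C(144, 3) = 487344.
Each occurs with probability p³ ≈ (0.02778)³ ≈ 2.143347e-05.
By linearity: E[X] = C(144, 3)·p³ ≈ 487344 · 2.143347e-05 ≈ 10.4455.
Here α = 1, so p = 4/n is exactly at the triangle threshold p ~ 1/n. Asymptotically E[X] → c³/6 = 4³/6 = 32/3 ≈ 10.6667, a bounded constant. In this regime the triangle count is asymptotically Poisson(c³/6).

E[X] ≈ 10.4455; in regime p = Θ(1/n^{1}) E[X] stays bounded (at the triangle threshold p ~ 1/n).


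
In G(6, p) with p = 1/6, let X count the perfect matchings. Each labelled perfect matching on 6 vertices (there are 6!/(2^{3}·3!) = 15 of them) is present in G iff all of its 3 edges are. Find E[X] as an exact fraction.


K_6 has 6!/(2^{3}·3!) = 15 labelled perfect matchings.
For each such perfect matching H, let X_H = 1 if all 3 edges of H are present in G. Then P[X_H = 1] = p^{3} = (1/6)^{3} = 1/216.
By linearity of expectation: E[X] = Σ_H E[X_H] = 15 · p^{3} = 15 · 1/216 = 5/72.
Numerically: E[X] ≈ 0.06944.

E[X] = 15 · (1/6)^{3} = 5/72 ≈ 0.06944.


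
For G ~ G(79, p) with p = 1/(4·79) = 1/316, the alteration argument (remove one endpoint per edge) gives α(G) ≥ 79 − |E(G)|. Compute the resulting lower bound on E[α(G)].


E[|E(G)|] = C(79, 2)·p = 3081 · (1/316) = 39/4.
E[α(G)] ≥ n − E[|E(G)|] = 79 − 39/4 = 277/4.
Numerically: ≈ 69.25000.
(This is only a lower bound; the true E[α(G)] may be larger.)

E[α(G)] ≥ 277/4 ≈ 69.25000.


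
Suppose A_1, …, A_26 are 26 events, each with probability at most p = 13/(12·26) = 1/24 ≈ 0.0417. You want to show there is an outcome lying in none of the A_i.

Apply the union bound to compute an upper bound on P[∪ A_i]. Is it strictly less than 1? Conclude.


Union bound: P[∪_{i=1}^{26} A_i] ≤ Σ_i P[A_i] ≤ 26·p = 26·(1/24) = 13/12.
Numerically: 13/12 ≈ 1.0833.
Is 13/12 < 1? NO.
Since the bound 13/12 is ≥ 1, the union bound is uninformative here; it does NOT by itself certify existence.

26·p = 13/12 ≈ 1.0833; existence NOT certified by the union bound.


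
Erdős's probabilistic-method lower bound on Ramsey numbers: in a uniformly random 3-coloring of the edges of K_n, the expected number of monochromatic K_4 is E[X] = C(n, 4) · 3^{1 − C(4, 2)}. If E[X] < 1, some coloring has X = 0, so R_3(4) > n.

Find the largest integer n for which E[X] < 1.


We need C(n, 4) · 3^{1 − 6} < 1, i.e. C(n, 4) < 3^{6 − 1} = 243.
Check values of n near the boundary:
  n = 5: C(5, 4) = 5; 5 < 243? YES
  n = 6: C(6, 4) = 15; 15 < 243? YES
  n = 7: C(7, 4) = 35; 35 < 243? YES
  n = 8: C(8, 4) = 70; 70 < 243? YES
  n = 9: C(9, 4) = 126; 126 < 243? YES
  n = 10: C(10, 4) = 210; 210 < 243? YES
  n = 11: C(11, 4) = 330; 330 < 243? NO
  n = 12: C(12, 4) = 495; 495 < 243? NO
The largest n with C(n, 4) < 243 is n = 10 (where E[X] = 70/81 ≈ 0.86420). Hence R_3(4) > 10, i.e. R_3(4) ≥ 11.

Largest n = 10; hence R_3(4) > 10.


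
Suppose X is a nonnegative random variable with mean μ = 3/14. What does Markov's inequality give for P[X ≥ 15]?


μ = E[X] = 3/14, a = 15.
Markov: P[X ≥ 15] ≤ μ/a = (3/14)/15 = 1/70.
Numerically: ≈ 0.014.
(Since a = 15 > μ = 0.214, the bound 1/70 is < 1 and informative.)

P[X ≥ 15] ≤ 1/70 ≈ 0.014.


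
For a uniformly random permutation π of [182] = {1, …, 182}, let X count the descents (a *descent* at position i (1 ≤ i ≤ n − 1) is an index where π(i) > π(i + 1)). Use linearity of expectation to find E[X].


Write X = Σ X_I over i = 1, …, 181, with X_I the indicator of one descent.
There are 181 indicators.
For each fixed i, the pair (π(i), π(i+1)) is a uniformly random ordered pair of distinct values from {1, …, 182}; by symmetry P[π(i) > π(i+1)] = 1/2.
By linearity: E[X] = 181 · (1/2) = (182 − 1) · (1/2) = 181/2 ≈ 90.50000.

E[X] = 181/2 = 90.50000.


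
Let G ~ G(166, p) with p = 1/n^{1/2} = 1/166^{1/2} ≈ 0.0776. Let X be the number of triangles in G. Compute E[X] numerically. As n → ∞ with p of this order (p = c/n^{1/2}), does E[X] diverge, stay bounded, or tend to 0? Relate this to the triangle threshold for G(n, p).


Number of potential triangles: C(166, 3) = 748660.
Each occurs with probability p³ ≈ (0.0776)³ ≈ 4.67561e-04.
By linearity: E[X] = C(166, 3)·p³ ≈ 748660 · 4.67561e-04 ≈ 350.044.
Since α = 1/2 < 1, p = c/n^{1/2} ≫ 1/n is above the triangle threshold p ~ 1/n. Asymptotically E[X] ~ (c³/6)·n^{3(1−α)} = (1³/6)·n^{1.5} → ∞; triangles are abundant w.h.p.

E[X] ≈ 350.044; in regime p = Θ(1/n^{1/2}) E[X] diverges (above the triangle threshold p ~ 1/n).


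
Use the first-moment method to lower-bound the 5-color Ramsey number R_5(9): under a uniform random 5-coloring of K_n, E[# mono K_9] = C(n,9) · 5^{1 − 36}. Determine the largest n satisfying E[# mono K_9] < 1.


We need C(n, 9) · 5^{1 − 36} < 1, i.e. C(n, 9) < 5^{36 − 1} = 2910383045673370361328125.
Check values of n near the boundary:
  n = 2170: C(2170, 9) = 2891746779868845075610510; 2891746779868845075610510 < 2910383045673370361328125? YES
  n = 2171: C(2171, 9) = 2903784578674959601827205; 2903784578674959601827205 < 2910383045673370361328125? YES
  n = 2172: C(2172, 9) = 2915866900084148060642020; 2915866900084148060642020 < 2910383045673370361328125? NO
  n = 2173: C(2173, 9) = 2927993888115921319674265; 2927993888115921319674265 < 2910383045673370361328125? NO
  n = 2174: C(2174, 9) = 2940165687188920530702934; 2940165687188920530702934 < 2910383045673370361328125? NO
The largest n with C(n, 9) < 2910383045673370361328125 is n = 2171 (where E[X] = 580756915734991920365441/582076609134674072265625 ≈ 0.9977). Hence R_5(9) > 2171, i.e. R_5(9) ≥ 2172.

Largest n = 2171; hence R_5(9) > 2171.


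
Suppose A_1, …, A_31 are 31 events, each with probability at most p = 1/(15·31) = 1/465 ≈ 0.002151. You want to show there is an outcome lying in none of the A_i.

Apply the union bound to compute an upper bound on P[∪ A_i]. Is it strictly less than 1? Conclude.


Union bound: P[∪_{i=1}^{31} A_i] ≤ Σ_i P[A_i] ≤ 31·p = 31·(1/465) = 1/15.
Numerically: 1/15 ≈ 0.066667.
Is 1/15 < 1? YES.
Since P[∪ A_i] ≤ 1/15 < 1, the complement has P[∩ A_i^c] ≥ 1 − 1/15 = 14/15 > 0, so some outcome avoids every A_i.

31·p = 1/15 ≈ 0.066667; existence CERTIFIED by the union bound.


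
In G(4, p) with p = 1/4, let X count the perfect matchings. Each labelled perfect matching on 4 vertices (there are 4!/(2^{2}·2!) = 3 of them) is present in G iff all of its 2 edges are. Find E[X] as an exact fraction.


K_4 has 4!/(2^{2}·2!) = 3 labelled perfect matchings.
For each such perfect matching H, let X_H = 1 if all 2 edges of H are present in G. Then P[X_H = 1] = p^{2} = (1/4)^{2} = 1/16.
Summing the indicators: E[X] = Σ_H E[X_H] = 3 · p^{2} = 3 · 1/16 = 3/16.
Numerically: E[X] ≈ 0.1875.

E[X] = 3 · (1/4)^{2} = 3/16 ≈ 0.1875.


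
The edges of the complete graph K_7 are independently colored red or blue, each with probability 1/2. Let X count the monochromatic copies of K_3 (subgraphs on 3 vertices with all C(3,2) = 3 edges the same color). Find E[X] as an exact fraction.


Let X = Σ_S X_S over the C(7, 3) = 35 subsets S of size 3, where X_S = 1 if the K_3 on S is monochromatic.
For a fixed S, the K_3 on S has C(3, 2) = 3 edges. P[all 3 edges red] = (1/2)^3, and likewise for blue, so P[monochromatic] = 2·(1/2)^3 = 2^{1 − 3} = 1/4.
By linearity: E[X] = C(7, 3) · 2^{1 − 3} = 35 · 1/4 = 35/4.
Numerically: E[X] ≈ 8.75000.

E[X] = C(7,3)·2^(1−C(3,2)) = 35/4 ≈ 8.75000.


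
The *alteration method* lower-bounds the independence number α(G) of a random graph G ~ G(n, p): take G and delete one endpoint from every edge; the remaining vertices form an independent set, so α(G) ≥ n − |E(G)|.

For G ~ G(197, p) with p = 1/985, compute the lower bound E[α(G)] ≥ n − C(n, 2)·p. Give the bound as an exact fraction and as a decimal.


E[|E(G)|] = C(197, 2)·p = 19306 · (1/985) = 98/5.
E[α(G)] ≥ n − E[|E(G)|] = 197 − 98/5 = 887/5.
Numerically: ≈ 177.40000.
(This is only a lower bound; the true E[α(G)] may be larger.)

E[α(G)] ≥ 887/5 ≈ 177.40000.


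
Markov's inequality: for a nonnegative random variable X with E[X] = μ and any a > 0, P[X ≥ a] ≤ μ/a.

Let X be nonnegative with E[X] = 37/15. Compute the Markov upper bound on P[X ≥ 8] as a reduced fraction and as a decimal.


μ = E[X] = 37/15, a = 8.
Markov: P[X ≥ 8] ≤ μ/a = (37/15)/8 = 37/120.
Numerically: ≈ 0.308333.
(Since a = 8 > μ = 2.466667, the bound 37/120 is < 1 and informative.)

P[X ≥ 8] ≤ 37/120 ≈ 0.308333.


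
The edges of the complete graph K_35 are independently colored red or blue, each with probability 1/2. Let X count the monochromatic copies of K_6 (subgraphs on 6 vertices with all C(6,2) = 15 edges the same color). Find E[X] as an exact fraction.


Let X = Σ_S X_S over the C(35, 6) = 1623160 subsets S of size 6, where X_S = 1 if the K_6 on S is monochromatic.
For a fixed S, the K_6 on S has C(6, 2) = 15 edges. P[all 15 edges red] = (1/2)^15, and likewise for blue, so P[monochromatic] = 2·(1/2)^15 = 2^{1 − 15} = 1/16384.
By linearity: E[X] = C(35, 6) · 2^{1 − 15} = 1623160 · 1/16384 = 202895/2048.
Numerically: E[X] ≈ 99.069824.

E[X] = C(35,6)·2^(1−C(6,2)) = 202895/2048 ≈ 99.069824.


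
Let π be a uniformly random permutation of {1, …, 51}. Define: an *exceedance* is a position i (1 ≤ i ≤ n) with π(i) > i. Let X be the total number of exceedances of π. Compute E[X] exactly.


Write X = Σ_{i=1}^{51} X_i, where X_i = 1_{π(i) > i}.
For each fixed i, π(i) is uniform over {1, …, 51} (marginal of a uniform permutation), so P[π(i) > i] = (n − i)/n. Summing: Σ_{i=1}^{51} (n − i)/n = (0 + 1 + … + 50)/51 = 51(51 − 1)/(2·51) = (51 − 1)/2.
Hence E[X] = Σ_{i=1}^{51} (51 − i)/51 = 25 ≈ 25.0000.

E[X] = 25 = 25.0000.


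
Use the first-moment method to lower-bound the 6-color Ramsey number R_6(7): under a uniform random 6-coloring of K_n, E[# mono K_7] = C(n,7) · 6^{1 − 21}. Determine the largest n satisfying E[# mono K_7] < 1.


We need C(n, 7) · 6^{1 − 21} < 1, i.e. C(n, 7) < 6^{21 − 1} = 3656158440062976.
Check values of n near the boundary:
  n = 566: C(566, 7) = 3557206237959440; 3557206237959440 < 3656158440062976? YES
  n = 567: C(567, 7) = 3601671315933933; 3601671315933933 < 3656158440062976? YES
  n = 568: C(568, 7) = 3646611956239704; 3646611956239704 < 3656158440062976? YES
  n = 569: C(569, 7) = 3692032389858348; 3692032389858348 < 3656158440062976? NO
The largest n with C(n, 7) < 3656158440062976 is n = 568 (where E[X] = 16882462760369/16926659444736 ≈ 0.997389). Hence R_6(7) > 568, i.e. R_6(7) ≥ 569.

Largest n = 568; hence R_6(7) > 568.


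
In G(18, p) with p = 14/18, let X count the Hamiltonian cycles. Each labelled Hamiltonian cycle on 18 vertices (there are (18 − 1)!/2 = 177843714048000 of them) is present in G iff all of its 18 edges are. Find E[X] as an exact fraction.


K_18 has (18 − 1)!/2 = 177843714048000 labelled Hamiltonian cycles.
For each such Hamiltonian cycle H, let X_H = 1 if all 18 edges of H are present in G. Then P[X_H = 1] = p^{18} = (7/9)^{18} = 1628413597910449/150094635296999121.
Summing the indicators: E[X] = Σ_H E[X_H] = 177843714048000 · p^{18} = 177843714048000 · 1628413597910449/150094635296999121 = 397260798708725298034688000/205891132094649.
Numerically: E[X] ≈ 1.929e+12.

E[X] = 177843714048000 · (7/9)^{18} = 397260798708725298034688000/205891132094649 ≈ 1.929e+12.


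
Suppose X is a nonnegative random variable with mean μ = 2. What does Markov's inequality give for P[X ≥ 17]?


μ = E[X] = 2, a = 17.
Markov: P[X ≥ 17] ≤ μ/a = (2)/17 = 2/17.
Numerically: ≈ 0.118.
(Since a = 17 > μ = 2.000, the bound 2/17 is < 1 and informative.)

P[X ≥ 17] ≤ 2/17 ≈ 0.118.


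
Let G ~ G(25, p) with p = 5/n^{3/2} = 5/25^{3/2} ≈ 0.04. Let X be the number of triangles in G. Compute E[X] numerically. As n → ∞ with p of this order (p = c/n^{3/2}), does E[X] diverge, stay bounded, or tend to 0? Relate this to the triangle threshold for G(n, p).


Number of potential triangles: C(25, 3) = 2300.
Each occurs with probability p³ ≈ (0.04)³ ≈ 6.40000000e-05.
By linearity: E[X] = C(25, 3)·p³ ≈ 2300 · 6.40000000e-05 ≈ 0.147200.
Since α = 3/2 > 1, p = c/n^{3/2} = o(1/n) is below the triangle threshold p ~ 1/n. Asymptotically E[X] ~ (c³/6)·n^{3(1−α)} = (5³/6)·n^{-1.5} → 0, so by Markov's inequality G has no triangles w.h.p.

E[X] ≈ 0.147200; in regime p = Θ(1/n^{3/2}) E[X] tends to 0 (below the triangle threshold p ~ 1/n).


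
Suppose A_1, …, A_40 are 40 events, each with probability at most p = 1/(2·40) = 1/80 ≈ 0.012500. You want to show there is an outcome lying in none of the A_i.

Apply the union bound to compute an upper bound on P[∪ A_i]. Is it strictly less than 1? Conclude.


Union bound: P[∪_{i=1}^{40} A_i] ≤ Σ_i P[A_i] ≤ 40·p = 40·(1/80) = 1/2.
Numerically: 1/2 ≈ 0.500000.
Is 1/2 < 1? YES.
Since P[∪ A_i] ≤ 1/2 < 1, the complement has P[∩ A_i^c] ≥ 1 − 1/2 = 1/2 > 0, so some outcome avoids every A_i.

40·p = 1/2 ≈ 0.500000; existence CERTIFIED by the union bound.


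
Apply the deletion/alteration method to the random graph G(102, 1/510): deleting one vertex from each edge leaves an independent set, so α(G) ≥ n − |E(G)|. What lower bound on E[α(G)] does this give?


E[|E(G)|] = C(102, 2)·p = 5151 · (1/510) = 101/10.
E[α(G)] ≥ n − E[|E(G)|] = 102 − 101/10 = 919/10.
Numerically: ≈ 91.900000.
(This is only a lower bound; the true E[α(G)] may be larger.)

E[α(G)] ≥ 919/10 ≈ 91.900000.


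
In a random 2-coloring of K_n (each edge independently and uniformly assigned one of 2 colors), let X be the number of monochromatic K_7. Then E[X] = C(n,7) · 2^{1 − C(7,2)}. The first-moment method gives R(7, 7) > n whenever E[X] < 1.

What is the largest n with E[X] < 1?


We need C(n, 7) · 2^{1 − 21} < 1, i.e. C(n, 7) < 2^{21 − 1} = 1048576.
Check values of n near the boundary:
  n = 23: C(23, 7) = 245157; 245157 < 1048576? YES
  n = 24: C(24, 7) = 346104; 346104 < 1048576? YES
  n = 25: C(25, 7) = 480700; 480700 < 1048576? YES
  n = 26: C(26, 7) = 657800; 657800 < 1048576? YES
  n = 27: C(27, 7) = 888030; 888030 < 1048576? YES
  n = 28: C(28, 7) = 1184040; 1184040 < 1048576? NO
  n = 29: C(29, 7) = 1560780; 1560780 < 1048576? NO
  n = 30: C(30, 7) = 2035800; 2035800 < 1048576? NO
The largest n with C(n, 7) < 1048576 is n = 27 (where E[X] = 444015/524288 ≈ 0.8469). Hence R(7, 7) > 27, i.e. R(7, 7) ≥ 28.

Largest n = 27; hence R(7, 7) > 27.


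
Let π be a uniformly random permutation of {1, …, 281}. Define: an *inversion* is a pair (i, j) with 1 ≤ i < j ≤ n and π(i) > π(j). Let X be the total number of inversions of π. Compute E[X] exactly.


Write X = Σ X_I over the C(281, 2) = 39340 pairs i < j, with X_I the indicator of one inversion.
There are 39340 indicators.
For each fixed pair i < j, the values π(i) and π(j) are two distinct elements of {1, …, 281} in uniformly random order; by symmetry P[π(i) > π(j)] = 1/2.
By linearity: E[X] = 39340 · (1/2) = C(281, 2) · (1/2) = 39340/2 = 19670 ≈ 19670.00000.

E[X] = 19670 = 19670.00000.
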